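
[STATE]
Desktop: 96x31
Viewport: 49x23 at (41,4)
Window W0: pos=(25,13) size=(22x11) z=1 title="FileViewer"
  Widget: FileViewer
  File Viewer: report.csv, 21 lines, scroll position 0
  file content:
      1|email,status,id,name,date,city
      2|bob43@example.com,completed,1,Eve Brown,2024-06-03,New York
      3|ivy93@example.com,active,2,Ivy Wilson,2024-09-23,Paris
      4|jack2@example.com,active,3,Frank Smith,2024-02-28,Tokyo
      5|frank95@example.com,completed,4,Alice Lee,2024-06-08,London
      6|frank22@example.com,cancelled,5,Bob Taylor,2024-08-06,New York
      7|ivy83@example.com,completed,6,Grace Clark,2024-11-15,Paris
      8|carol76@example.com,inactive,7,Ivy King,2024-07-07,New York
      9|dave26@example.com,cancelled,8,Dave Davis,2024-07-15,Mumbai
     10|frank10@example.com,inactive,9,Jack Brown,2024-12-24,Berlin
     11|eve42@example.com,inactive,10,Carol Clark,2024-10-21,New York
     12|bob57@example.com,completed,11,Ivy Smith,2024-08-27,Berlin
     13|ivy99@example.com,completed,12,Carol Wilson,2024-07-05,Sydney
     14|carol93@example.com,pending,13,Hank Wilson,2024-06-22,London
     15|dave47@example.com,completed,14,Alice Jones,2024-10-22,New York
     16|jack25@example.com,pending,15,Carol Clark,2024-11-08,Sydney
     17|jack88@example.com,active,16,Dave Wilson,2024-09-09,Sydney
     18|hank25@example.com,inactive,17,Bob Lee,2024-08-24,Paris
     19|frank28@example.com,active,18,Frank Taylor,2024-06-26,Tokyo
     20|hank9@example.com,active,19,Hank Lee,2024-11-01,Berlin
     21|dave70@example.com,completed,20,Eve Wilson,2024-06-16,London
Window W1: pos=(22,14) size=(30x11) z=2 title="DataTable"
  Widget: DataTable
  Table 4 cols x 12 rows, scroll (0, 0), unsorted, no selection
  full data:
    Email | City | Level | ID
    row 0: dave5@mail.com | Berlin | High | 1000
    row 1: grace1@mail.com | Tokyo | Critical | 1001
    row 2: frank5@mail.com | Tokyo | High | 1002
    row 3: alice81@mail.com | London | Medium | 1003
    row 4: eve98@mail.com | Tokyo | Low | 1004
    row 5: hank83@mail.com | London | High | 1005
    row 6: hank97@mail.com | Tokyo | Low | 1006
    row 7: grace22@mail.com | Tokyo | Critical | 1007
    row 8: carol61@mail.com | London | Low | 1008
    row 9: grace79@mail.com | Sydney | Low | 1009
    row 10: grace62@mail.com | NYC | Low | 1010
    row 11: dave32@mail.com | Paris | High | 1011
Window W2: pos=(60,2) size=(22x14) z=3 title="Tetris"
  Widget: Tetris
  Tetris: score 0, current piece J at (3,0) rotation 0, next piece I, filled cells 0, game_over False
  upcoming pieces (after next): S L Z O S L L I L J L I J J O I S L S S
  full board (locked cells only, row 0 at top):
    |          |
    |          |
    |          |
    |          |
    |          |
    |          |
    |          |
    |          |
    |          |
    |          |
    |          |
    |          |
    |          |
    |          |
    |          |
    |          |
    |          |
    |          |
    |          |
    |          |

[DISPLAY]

                   ┠────────────────────┨        
                   ┃          │Next:    ┃        
                   ┃          │████     ┃        
                   ┃          │         ┃        
                   ┃          │         ┃        
                   ┃          │         ┃        
                   ┃          │         ┃        
                   ┃          │Score:   ┃        
                   ┃          │0        ┃        
━━━━━┓             ┃          │         ┃        
━━━━━━━━━━┓        ┃          │         ┃        
          ┃        ┗━━━━━━━━━━━━━━━━━━━━┛        
──────────┨                                      
ity  │Leve┃                                      
─────┼────┃                                      
erlin│High┃                                      
okyo │Crit┃                                      
okyo │High┃                                      
ondon│Medi┃                                      
okyo │Low ┃                                      
━━━━━━━━━━┛                                      
                                                 
                                                 


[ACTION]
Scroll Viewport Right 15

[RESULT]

             ┠────────────────────┨              
             ┃          │Next:    ┃              
             ┃          │████     ┃              
             ┃          │         ┃              
             ┃          │         ┃              
             ┃          │         ┃              
             ┃          │         ┃              
             ┃          │Score:   ┃              
             ┃          │0        ┃              
             ┃          │         ┃              
━━━━┓        ┃          │         ┃              
    ┃        ┗━━━━━━━━━━━━━━━━━━━━┛              
────┨                                            
Leve┃                                            
────┃                                            
High┃                                            
Crit┃                                            
High┃                                            
Medi┃                                            
Low ┃                                            
━━━━┛                                            
                                                 
                                                 


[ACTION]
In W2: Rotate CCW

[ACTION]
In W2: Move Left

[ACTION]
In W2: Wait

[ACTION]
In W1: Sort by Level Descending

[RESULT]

             ┠────────────────────┨              
             ┃          │Next:    ┃              
             ┃          │████     ┃              
             ┃          │         ┃              
             ┃          │         ┃              
             ┃          │         ┃              
             ┃          │         ┃              
             ┃          │Score:   ┃              
             ┃          │0        ┃              
             ┃          │         ┃              
━━━━┓        ┃          │         ┃              
    ┃        ┗━━━━━━━━━━━━━━━━━━━━┛              
────┨                                            
Leve┃                                            
────┃                                            
Medi┃                                            
Low ┃                                            
Low ┃                                            
Low ┃                                            
Low ┃                                            
━━━━┛                                            
                                                 
                                                 


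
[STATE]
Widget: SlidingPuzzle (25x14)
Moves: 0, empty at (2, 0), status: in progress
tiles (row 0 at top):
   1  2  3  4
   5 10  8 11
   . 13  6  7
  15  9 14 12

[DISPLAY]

┌────┬────┬────┬────┐    
│  1 │  2 │  3 │  4 │    
├────┼────┼────┼────┤    
│  5 │ 10 │  8 │ 11 │    
├────┼────┼────┼────┤    
│    │ 13 │  6 │  7 │    
├────┼────┼────┼────┤    
│ 15 │  9 │ 14 │ 12 │    
└────┴────┴────┴────┘    
Moves: 0                 
                         
                         
                         
                         


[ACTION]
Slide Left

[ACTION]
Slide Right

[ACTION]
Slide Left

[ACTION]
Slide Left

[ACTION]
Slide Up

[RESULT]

┌────┬────┬────┬────┐    
│  1 │  2 │  3 │  4 │    
├────┼────┼────┼────┤    
│  5 │ 10 │  8 │ 11 │    
├────┼────┼────┼────┤    
│ 13 │  6 │ 14 │  7 │    
├────┼────┼────┼────┤    
│ 15 │  9 │    │ 12 │    
└────┴────┴────┴────┘    
Moves: 5                 
                         
                         
                         
                         


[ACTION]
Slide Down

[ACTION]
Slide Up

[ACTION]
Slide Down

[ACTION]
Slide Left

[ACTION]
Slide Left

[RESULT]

┌────┬────┬────┬────┐    
│  1 │  2 │  3 │  4 │    
├────┼────┼────┼────┤    
│  5 │ 10 │  8 │ 11 │    
├────┼────┼────┼────┤    
│ 13 │  6 │  7 │    │    
├────┼────┼────┼────┤    
│ 15 │  9 │ 14 │ 12 │    
└────┴────┴────┴────┘    
Moves: 9                 
                         
                         
                         
                         


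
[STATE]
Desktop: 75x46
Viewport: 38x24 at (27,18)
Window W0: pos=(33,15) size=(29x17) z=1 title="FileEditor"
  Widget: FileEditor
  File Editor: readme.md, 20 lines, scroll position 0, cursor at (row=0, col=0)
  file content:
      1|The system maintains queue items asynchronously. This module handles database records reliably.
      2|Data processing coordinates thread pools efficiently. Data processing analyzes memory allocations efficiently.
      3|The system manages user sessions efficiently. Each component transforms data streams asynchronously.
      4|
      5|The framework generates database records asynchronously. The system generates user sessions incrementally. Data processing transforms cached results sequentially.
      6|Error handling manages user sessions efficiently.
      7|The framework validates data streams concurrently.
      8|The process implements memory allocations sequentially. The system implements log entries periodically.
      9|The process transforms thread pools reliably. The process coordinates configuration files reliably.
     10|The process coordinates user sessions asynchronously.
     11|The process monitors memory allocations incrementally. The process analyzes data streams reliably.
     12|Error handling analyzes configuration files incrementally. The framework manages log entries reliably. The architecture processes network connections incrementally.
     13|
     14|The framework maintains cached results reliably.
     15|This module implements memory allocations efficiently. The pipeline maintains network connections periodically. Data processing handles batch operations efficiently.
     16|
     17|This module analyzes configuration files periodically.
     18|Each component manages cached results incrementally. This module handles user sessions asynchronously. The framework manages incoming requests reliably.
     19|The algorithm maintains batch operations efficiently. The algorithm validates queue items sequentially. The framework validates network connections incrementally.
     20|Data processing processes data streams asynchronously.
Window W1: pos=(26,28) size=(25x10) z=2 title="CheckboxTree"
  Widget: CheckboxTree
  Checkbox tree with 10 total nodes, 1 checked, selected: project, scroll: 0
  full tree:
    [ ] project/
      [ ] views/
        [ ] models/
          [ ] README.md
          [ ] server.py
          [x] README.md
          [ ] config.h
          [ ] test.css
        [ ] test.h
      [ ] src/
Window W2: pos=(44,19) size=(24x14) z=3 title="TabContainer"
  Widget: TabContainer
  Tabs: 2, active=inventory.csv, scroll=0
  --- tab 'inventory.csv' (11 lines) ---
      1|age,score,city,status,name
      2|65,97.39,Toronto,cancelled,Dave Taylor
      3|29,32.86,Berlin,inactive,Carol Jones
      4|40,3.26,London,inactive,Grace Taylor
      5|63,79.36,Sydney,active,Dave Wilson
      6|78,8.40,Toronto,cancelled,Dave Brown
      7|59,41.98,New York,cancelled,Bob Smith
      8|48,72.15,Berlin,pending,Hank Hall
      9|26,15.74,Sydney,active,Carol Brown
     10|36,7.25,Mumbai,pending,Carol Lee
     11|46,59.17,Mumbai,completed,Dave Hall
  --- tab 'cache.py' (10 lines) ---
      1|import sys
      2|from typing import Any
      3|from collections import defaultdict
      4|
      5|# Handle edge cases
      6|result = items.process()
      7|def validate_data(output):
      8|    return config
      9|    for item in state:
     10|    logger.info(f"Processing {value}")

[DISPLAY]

      ┃█he system maintains queue▲┃   
      ┃Data proce┏━━━━━━━━━━━━━━━━━━━━
      ┃The system┃ TabContainer       
      ┃          ┠────────────────────
      ┃The framew┃[inventory.csv]│ cac
      ┃Error hand┃────────────────────
      ┃The framew┃age,score,city,statu
      ┃The proces┃65,97.39,Toronto,can
      ┃The proces┃29,32.86,Berlin,inac
      ┃The proces┃40,3.26,London,inact
━━━━━━━━━━━━━━━━━┃63,79.36,Sydney,acti
 CheckboxTree    ┃78,8.40,Toronto,canc
─────────────────┃59,41.98,New York,ca
>[-] project/    ┃48,72.15,Berlin,pend
   [-] views/    ┗━━━━━━━━━━━━━━━━━━━━
     [-] models/       ┃              
       [ ] README.md   ┃              
       [ ] server.py   ┃              
       [x] README.md   ┃              
━━━━━━━━━━━━━━━━━━━━━━━┛              
                                      
                                      
                                      
                                      


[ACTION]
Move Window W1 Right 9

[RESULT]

      ┃█he system maintains queue▲┃   
      ┃Data proce┏━━━━━━━━━━━━━━━━━━━━
      ┃The system┃ TabContainer       
      ┃          ┠────────────────────
      ┃The framew┃[inventory.csv]│ cac
      ┃Error hand┃────────────────────
      ┃The framew┃age,score,city,statu
      ┃The proces┃65,97.39,Toronto,can
      ┃The proces┃29,32.86,Berlin,inac
      ┃The proces┃40,3.26,London,inact
      ┃T┏━━━━━━━━┃63,79.36,Sydney,acti
      ┃E┃ Checkbo┃78,8.40,Toronto,canc
      ┃ ┠────────┃59,41.98,New York,ca
      ┗━┃>[-] pro┃48,72.15,Berlin,pend
        ┃   [-] v┗━━━━━━━━━━━━━━━━━━━━
        ┃     [-] models/       ┃     
        ┃       [ ] README.md   ┃     
        ┃       [ ] server.py   ┃     
        ┃       [x] README.md   ┃     
        ┗━━━━━━━━━━━━━━━━━━━━━━━┛     
                                      
                                      
                                      
                                      


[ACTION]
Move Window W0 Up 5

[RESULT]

      ┃Error handling manages use░┃   
      ┃The framew┏━━━━━━━━━━━━━━━━━━━━
      ┃The proces┃ TabContainer       
      ┃The proces┠────────────────────
      ┃The proces┃[inventory.csv]│ cac
      ┃The proces┃────────────────────
      ┃Error hand┃age,score,city,statu
      ┃          ┃65,97.39,Toronto,can
      ┗━━━━━━━━━━┃29,32.86,Berlin,inac
                 ┃40,3.26,London,inact
        ┏━━━━━━━━┃63,79.36,Sydney,acti
        ┃ Checkbo┃78,8.40,Toronto,canc
        ┠────────┃59,41.98,New York,ca
        ┃>[-] pro┃48,72.15,Berlin,pend
        ┃   [-] v┗━━━━━━━━━━━━━━━━━━━━
        ┃     [-] models/       ┃     
        ┃       [ ] README.md   ┃     
        ┃       [ ] server.py   ┃     
        ┃       [x] README.md   ┃     
        ┗━━━━━━━━━━━━━━━━━━━━━━━┛     
                                      
                                      
                                      
                                      


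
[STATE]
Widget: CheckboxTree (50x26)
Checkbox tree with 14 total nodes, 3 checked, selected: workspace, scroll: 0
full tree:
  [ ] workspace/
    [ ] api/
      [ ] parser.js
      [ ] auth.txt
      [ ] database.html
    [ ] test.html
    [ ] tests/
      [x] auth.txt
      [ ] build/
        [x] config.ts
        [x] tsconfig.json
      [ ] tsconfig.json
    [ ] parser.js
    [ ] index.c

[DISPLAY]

>[-] workspace/                                   
   [ ] api/                                       
     [ ] parser.js                                
     [ ] auth.txt                                 
     [ ] database.html                            
   [ ] test.html                                  
   [-] tests/                                     
     [x] auth.txt                                 
     [x] build/                                   
       [x] config.ts                              
       [x] tsconfig.json                          
     [ ] tsconfig.json                            
   [ ] parser.js                                  
   [ ] index.c                                    
                                                  
                                                  
                                                  
                                                  
                                                  
                                                  
                                                  
                                                  
                                                  
                                                  
                                                  
                                                  


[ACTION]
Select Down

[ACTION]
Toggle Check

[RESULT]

 [-] workspace/                                   
>  [x] api/                                       
     [x] parser.js                                
     [x] auth.txt                                 
     [x] database.html                            
   [ ] test.html                                  
   [-] tests/                                     
     [x] auth.txt                                 
     [x] build/                                   
       [x] config.ts                              
       [x] tsconfig.json                          
     [ ] tsconfig.json                            
   [ ] parser.js                                  
   [ ] index.c                                    
                                                  
                                                  
                                                  
                                                  
                                                  
                                                  
                                                  
                                                  
                                                  
                                                  
                                                  
                                                  


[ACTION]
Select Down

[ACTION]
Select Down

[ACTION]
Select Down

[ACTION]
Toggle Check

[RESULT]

 [-] workspace/                                   
   [-] api/                                       
     [x] parser.js                                
     [x] auth.txt                                 
>    [ ] database.html                            
   [ ] test.html                                  
   [-] tests/                                     
     [x] auth.txt                                 
     [x] build/                                   
       [x] config.ts                              
       [x] tsconfig.json                          
     [ ] tsconfig.json                            
   [ ] parser.js                                  
   [ ] index.c                                    
                                                  
                                                  
                                                  
                                                  
                                                  
                                                  
                                                  
                                                  
                                                  
                                                  
                                                  
                                                  


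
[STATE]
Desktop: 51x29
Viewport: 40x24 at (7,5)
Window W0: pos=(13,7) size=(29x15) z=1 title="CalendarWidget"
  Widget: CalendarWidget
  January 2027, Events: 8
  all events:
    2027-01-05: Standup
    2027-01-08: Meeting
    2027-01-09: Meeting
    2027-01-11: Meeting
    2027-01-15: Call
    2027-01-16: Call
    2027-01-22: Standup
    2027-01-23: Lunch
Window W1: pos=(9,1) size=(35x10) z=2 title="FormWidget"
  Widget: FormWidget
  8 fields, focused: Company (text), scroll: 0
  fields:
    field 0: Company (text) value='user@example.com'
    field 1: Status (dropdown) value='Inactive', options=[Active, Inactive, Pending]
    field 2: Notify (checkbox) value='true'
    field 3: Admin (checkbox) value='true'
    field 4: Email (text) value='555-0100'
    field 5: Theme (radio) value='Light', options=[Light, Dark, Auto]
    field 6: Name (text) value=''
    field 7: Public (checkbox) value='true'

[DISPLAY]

  ┃  Status:     [Inactive        ▼]┃   
  ┃  Notify:     [x]                ┃   
  ┃  Admin:      [x]                ┃   
  ┃  Email:      [555-0100         ]┃   
  ┃  Theme:      (●) Light  ( ) Dark┃   
  ┗━━━━━━━━━━━━━━━━━━━━━━━━━━━━━━━━━┛   
      ┃Mo Tu We Th Fr Sa Su       ┃     
      ┃             1  2  3       ┃     
      ┃ 4  5*  6  7  8*  9* 10    ┃     
      ┃11* 12 13 14 15* 16* 17    ┃     
      ┃18 19 20 21 22* 23* 24     ┃     
      ┃25 26 27 28 29 30 31       ┃     
      ┃                           ┃     
      ┃                           ┃     
      ┃                           ┃     
      ┃                           ┃     
      ┗━━━━━━━━━━━━━━━━━━━━━━━━━━━┛     
                                        
                                        
                                        
                                        
                                        
                                        
                                        


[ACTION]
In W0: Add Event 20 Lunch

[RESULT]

  ┃  Status:     [Inactive        ▼]┃   
  ┃  Notify:     [x]                ┃   
  ┃  Admin:      [x]                ┃   
  ┃  Email:      [555-0100         ]┃   
  ┃  Theme:      (●) Light  ( ) Dark┃   
  ┗━━━━━━━━━━━━━━━━━━━━━━━━━━━━━━━━━┛   
      ┃Mo Tu We Th Fr Sa Su       ┃     
      ┃             1  2  3       ┃     
      ┃ 4  5*  6  7  8*  9* 10    ┃     
      ┃11* 12 13 14 15* 16* 17    ┃     
      ┃18 19 20* 21 22* 23* 24    ┃     
      ┃25 26 27 28 29 30 31       ┃     
      ┃                           ┃     
      ┃                           ┃     
      ┃                           ┃     
      ┃                           ┃     
      ┗━━━━━━━━━━━━━━━━━━━━━━━━━━━┛     
                                        
                                        
                                        
                                        
                                        
                                        
                                        


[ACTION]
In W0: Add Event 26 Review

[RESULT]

  ┃  Status:     [Inactive        ▼]┃   
  ┃  Notify:     [x]                ┃   
  ┃  Admin:      [x]                ┃   
  ┃  Email:      [555-0100         ]┃   
  ┃  Theme:      (●) Light  ( ) Dark┃   
  ┗━━━━━━━━━━━━━━━━━━━━━━━━━━━━━━━━━┛   
      ┃Mo Tu We Th Fr Sa Su       ┃     
      ┃             1  2  3       ┃     
      ┃ 4  5*  6  7  8*  9* 10    ┃     
      ┃11* 12 13 14 15* 16* 17    ┃     
      ┃18 19 20* 21 22* 23* 24    ┃     
      ┃25 26* 27 28 29 30 31      ┃     
      ┃                           ┃     
      ┃                           ┃     
      ┃                           ┃     
      ┃                           ┃     
      ┗━━━━━━━━━━━━━━━━━━━━━━━━━━━┛     
                                        
                                        
                                        
                                        
                                        
                                        
                                        


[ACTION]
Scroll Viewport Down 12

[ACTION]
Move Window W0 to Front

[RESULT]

  ┃  Status:     [Inactive        ▼]┃   
  ┃  Notify:     [x]                ┃   
  ┃  A┏━━━━━━━━━━━━━━━━━━━━━━━━━━━┓ ┃   
  ┃  E┃ CalendarWidget            ┃]┃   
  ┃  T┠───────────────────────────┨k┃   
  ┗━━━┃        January 2027       ┃━┛   
      ┃Mo Tu We Th Fr Sa Su       ┃     
      ┃             1  2  3       ┃     
      ┃ 4  5*  6  7  8*  9* 10    ┃     
      ┃11* 12 13 14 15* 16* 17    ┃     
      ┃18 19 20* 21 22* 23* 24    ┃     
      ┃25 26* 27 28 29 30 31      ┃     
      ┃                           ┃     
      ┃                           ┃     
      ┃                           ┃     
      ┃                           ┃     
      ┗━━━━━━━━━━━━━━━━━━━━━━━━━━━┛     
                                        
                                        
                                        
                                        
                                        
                                        
                                        


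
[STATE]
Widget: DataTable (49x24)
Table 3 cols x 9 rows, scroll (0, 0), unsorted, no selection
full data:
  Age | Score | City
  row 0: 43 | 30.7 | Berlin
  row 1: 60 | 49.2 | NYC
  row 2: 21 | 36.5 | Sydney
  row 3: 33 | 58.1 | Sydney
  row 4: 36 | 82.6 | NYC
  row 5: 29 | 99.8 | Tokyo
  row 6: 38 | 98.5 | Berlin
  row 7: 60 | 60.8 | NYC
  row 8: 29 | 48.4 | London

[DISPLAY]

Age│Score│City                                   
───┼─────┼──────                                 
43 │30.7 │Berlin                                 
60 │49.2 │NYC                                    
21 │36.5 │Sydney                                 
33 │58.1 │Sydney                                 
36 │82.6 │NYC                                    
29 │99.8 │Tokyo                                  
38 │98.5 │Berlin                                 
60 │60.8 │NYC                                    
29 │48.4 │London                                 
                                                 
                                                 
                                                 
                                                 
                                                 
                                                 
                                                 
                                                 
                                                 
                                                 
                                                 
                                                 
                                                 


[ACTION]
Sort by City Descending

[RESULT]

Age│Score│City ▼                                 
───┼─────┼──────                                 
29 │99.8 │Tokyo                                  
21 │36.5 │Sydney                                 
33 │58.1 │Sydney                                 
60 │49.2 │NYC                                    
36 │82.6 │NYC                                    
60 │60.8 │NYC                                    
29 │48.4 │London                                 
43 │30.7 │Berlin                                 
38 │98.5 │Berlin                                 
                                                 
                                                 
                                                 
                                                 
                                                 
                                                 
                                                 
                                                 
                                                 
                                                 
                                                 
                                                 
                                                 


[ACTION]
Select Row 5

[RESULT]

Age│Score│City ▼                                 
───┼─────┼──────                                 
29 │99.8 │Tokyo                                  
21 │36.5 │Sydney                                 
33 │58.1 │Sydney                                 
60 │49.2 │NYC                                    
36 │82.6 │NYC                                    
>0 │60.8 │NYC                                    
29 │48.4 │London                                 
43 │30.7 │Berlin                                 
38 │98.5 │Berlin                                 
                                                 
                                                 
                                                 
                                                 
                                                 
                                                 
                                                 
                                                 
                                                 
                                                 
                                                 
                                                 
                                                 


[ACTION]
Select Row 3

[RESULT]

Age│Score│City ▼                                 
───┼─────┼──────                                 
29 │99.8 │Tokyo                                  
21 │36.5 │Sydney                                 
33 │58.1 │Sydney                                 
>0 │49.2 │NYC                                    
36 │82.6 │NYC                                    
60 │60.8 │NYC                                    
29 │48.4 │London                                 
43 │30.7 │Berlin                                 
38 │98.5 │Berlin                                 
                                                 
                                                 
                                                 
                                                 
                                                 
                                                 
                                                 
                                                 
                                                 
                                                 
                                                 
                                                 
                                                 


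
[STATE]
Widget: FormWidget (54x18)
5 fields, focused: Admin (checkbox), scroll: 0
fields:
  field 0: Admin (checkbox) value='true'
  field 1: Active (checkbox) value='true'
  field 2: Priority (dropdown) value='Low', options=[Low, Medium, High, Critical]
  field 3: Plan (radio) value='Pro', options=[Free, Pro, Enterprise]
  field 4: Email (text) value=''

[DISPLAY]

> Admin:      [x]                                     
  Active:     [x]                                     
  Priority:   [Low                                  ▼]
  Plan:       ( ) Free  (●) Pro  ( ) Enterprise       
  Email:      [                                      ]
                                                      
                                                      
                                                      
                                                      
                                                      
                                                      
                                                      
                                                      
                                                      
                                                      
                                                      
                                                      
                                                      


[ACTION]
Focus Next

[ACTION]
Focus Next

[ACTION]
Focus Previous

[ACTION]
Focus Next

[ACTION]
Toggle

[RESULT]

  Admin:      [x]                                     
  Active:     [x]                                     
> Priority:   [Low                                  ▼]
  Plan:       ( ) Free  (●) Pro  ( ) Enterprise       
  Email:      [                                      ]
                                                      
                                                      
                                                      
                                                      
                                                      
                                                      
                                                      
                                                      
                                                      
                                                      
                                                      
                                                      
                                                      


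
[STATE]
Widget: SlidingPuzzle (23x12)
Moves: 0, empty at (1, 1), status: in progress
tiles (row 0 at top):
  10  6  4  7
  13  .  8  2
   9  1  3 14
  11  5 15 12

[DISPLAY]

┌────┬────┬────┬────┐  
│ 10 │  6 │  4 │  7 │  
├────┼────┼────┼────┤  
│ 13 │    │  8 │  2 │  
├────┼────┼────┼────┤  
│  9 │  1 │  3 │ 14 │  
├────┼────┼────┼────┤  
│ 11 │  5 │ 15 │ 12 │  
└────┴────┴────┴────┘  
Moves: 0               
                       
                       


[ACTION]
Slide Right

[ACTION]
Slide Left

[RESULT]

┌────┬────┬────┬────┐  
│ 10 │  6 │  4 │  7 │  
├────┼────┼────┼────┤  
│ 13 │    │  8 │  2 │  
├────┼────┼────┼────┤  
│  9 │  1 │  3 │ 14 │  
├────┼────┼────┼────┤  
│ 11 │  5 │ 15 │ 12 │  
└────┴────┴────┴────┘  
Moves: 2               
                       
                       


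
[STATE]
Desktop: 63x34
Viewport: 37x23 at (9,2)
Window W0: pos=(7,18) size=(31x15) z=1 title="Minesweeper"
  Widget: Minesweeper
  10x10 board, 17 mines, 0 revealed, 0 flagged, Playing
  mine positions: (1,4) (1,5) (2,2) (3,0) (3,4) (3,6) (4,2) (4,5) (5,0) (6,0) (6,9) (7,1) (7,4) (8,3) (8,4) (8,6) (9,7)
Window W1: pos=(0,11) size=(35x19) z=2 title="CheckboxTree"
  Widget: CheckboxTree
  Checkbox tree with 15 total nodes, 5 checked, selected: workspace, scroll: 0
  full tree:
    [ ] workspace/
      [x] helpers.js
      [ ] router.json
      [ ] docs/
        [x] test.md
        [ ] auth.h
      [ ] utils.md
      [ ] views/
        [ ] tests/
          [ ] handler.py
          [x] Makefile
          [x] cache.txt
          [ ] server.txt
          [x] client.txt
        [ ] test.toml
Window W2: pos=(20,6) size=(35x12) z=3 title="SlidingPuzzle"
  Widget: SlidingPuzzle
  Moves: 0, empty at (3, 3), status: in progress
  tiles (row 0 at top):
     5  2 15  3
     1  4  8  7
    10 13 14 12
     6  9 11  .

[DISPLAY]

                                     
                                     
                                     
                                     
           ┏━━━━━━━━━━━━━━━━━━━━━━━━━
           ┃ SlidingPuzzle           
           ┠─────────────────────────
           ┃┌────┬────┬────┬────┐    
           ┃│  5 │  2 │ 15 │  3 │    
━━━━━━━━━━━┃├────┼────┼────┼────┤    
xTree      ┃│  1 │  4 │  8 │  7 │    
───────────┃├────┼────┼────┼────┤    
kspace/    ┃│ 10 │ 13 │ 14 │ 12 │    
elpers.js  ┃├────┼────┼────┼────┤    
outer.json ┃│  6 │  9 │ 11 │    │    
ocs/       ┗━━━━━━━━━━━━━━━━━━━━━━━━━
 test.md                 ┃━━┓        
 auth.h                  ┃  ┃        
tils.md                  ┃──┨        
iews/                    ┃  ┃        
 tests/                  ┃  ┃        
 ] handler.py            ┃  ┃        
x] Makefile              ┃  ┃        


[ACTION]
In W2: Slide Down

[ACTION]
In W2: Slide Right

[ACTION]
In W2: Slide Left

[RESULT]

                                     
                                     
                                     
                                     
           ┏━━━━━━━━━━━━━━━━━━━━━━━━━
           ┃ SlidingPuzzle           
           ┠─────────────────────────
           ┃┌────┬────┬────┬────┐    
           ┃│  5 │  2 │ 15 │  3 │    
━━━━━━━━━━━┃├────┼────┼────┼────┤    
xTree      ┃│  1 │  4 │  8 │  7 │    
───────────┃├────┼────┼────┼────┤    
kspace/    ┃│ 10 │ 13 │ 14 │    │    
elpers.js  ┃├────┼────┼────┼────┤    
outer.json ┃│  6 │  9 │ 11 │ 12 │    
ocs/       ┗━━━━━━━━━━━━━━━━━━━━━━━━━
 test.md                 ┃━━┓        
 auth.h                  ┃  ┃        
tils.md                  ┃──┨        
iews/                    ┃  ┃        
 tests/                  ┃  ┃        
 ] handler.py            ┃  ┃        
x] Makefile              ┃  ┃        


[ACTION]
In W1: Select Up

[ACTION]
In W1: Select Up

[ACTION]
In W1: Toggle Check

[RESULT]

                                     
                                     
                                     
                                     
           ┏━━━━━━━━━━━━━━━━━━━━━━━━━
           ┃ SlidingPuzzle           
           ┠─────────────────────────
           ┃┌────┬────┬────┬────┐    
           ┃│  5 │  2 │ 15 │  3 │    
━━━━━━━━━━━┃├────┼────┼────┼────┤    
xTree      ┃│  1 │  4 │  8 │  7 │    
───────────┃├────┼────┼────┼────┤    
kspace/    ┃│ 10 │ 13 │ 14 │    │    
elpers.js  ┃├────┼────┼────┼────┤    
outer.json ┃│  6 │  9 │ 11 │ 12 │    
ocs/       ┗━━━━━━━━━━━━━━━━━━━━━━━━━
 test.md                 ┃━━┓        
 auth.h                  ┃  ┃        
tils.md                  ┃──┨        
iews/                    ┃  ┃        
 tests/                  ┃  ┃        
x] handler.py            ┃  ┃        
x] Makefile              ┃  ┃        
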